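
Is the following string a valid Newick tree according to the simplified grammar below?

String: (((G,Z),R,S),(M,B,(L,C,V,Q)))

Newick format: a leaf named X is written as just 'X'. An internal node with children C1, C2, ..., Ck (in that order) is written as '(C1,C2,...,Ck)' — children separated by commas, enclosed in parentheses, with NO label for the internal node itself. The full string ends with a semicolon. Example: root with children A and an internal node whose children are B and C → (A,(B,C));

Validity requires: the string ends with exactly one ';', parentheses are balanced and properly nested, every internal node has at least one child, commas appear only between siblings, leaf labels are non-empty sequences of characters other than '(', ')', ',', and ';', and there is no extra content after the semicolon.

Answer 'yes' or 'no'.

Input: (((G,Z),R,S),(M,B,(L,C,V,Q)))
Paren balance: 5 '(' vs 5 ')' OK
Ends with single ';': False
Full parse: FAILS (must end with ;)
Valid: False

Answer: no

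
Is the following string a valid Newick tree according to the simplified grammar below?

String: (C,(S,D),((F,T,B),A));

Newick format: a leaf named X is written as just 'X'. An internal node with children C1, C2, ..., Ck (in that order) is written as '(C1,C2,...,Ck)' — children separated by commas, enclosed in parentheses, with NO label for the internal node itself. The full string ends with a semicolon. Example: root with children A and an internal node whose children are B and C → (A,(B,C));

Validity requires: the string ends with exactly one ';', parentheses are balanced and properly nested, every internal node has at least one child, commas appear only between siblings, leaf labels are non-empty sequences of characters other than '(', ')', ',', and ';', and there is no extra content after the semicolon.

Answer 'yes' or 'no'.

Answer: yes

Derivation:
Input: (C,(S,D),((F,T,B),A));
Paren balance: 4 '(' vs 4 ')' OK
Ends with single ';': True
Full parse: OK
Valid: True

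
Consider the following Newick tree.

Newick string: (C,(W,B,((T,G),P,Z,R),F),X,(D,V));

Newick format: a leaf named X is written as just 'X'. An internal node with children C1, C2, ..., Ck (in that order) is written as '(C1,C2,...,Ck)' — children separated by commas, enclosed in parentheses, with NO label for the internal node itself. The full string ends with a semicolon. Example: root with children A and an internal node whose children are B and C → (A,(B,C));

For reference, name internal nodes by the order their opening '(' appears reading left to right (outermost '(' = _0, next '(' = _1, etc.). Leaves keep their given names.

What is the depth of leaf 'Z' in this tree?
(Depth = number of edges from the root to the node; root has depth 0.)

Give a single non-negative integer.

Answer: 3

Derivation:
Newick: (C,(W,B,((T,G),P,Z,R),F),X,(D,V));
Naming internals by '(' encounter order: outermost '(' = _0, next = _1, ...
Query node: Z
Path from root: _0 -> _1 -> _2 -> Z
Depth of Z: 3 (number of edges from root)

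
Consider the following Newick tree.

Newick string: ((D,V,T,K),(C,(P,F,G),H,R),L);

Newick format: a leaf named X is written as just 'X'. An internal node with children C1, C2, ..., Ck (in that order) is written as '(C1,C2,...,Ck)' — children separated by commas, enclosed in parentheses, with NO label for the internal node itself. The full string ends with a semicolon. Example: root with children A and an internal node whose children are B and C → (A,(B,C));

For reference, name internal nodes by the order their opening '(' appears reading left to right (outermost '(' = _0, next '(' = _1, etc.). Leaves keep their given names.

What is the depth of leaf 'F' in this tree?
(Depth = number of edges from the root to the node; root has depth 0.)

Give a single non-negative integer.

Answer: 3

Derivation:
Newick: ((D,V,T,K),(C,(P,F,G),H,R),L);
Naming internals by '(' encounter order: outermost '(' = _0, next = _1, ...
Query node: F
Path from root: _0 -> _2 -> _3 -> F
Depth of F: 3 (number of edges from root)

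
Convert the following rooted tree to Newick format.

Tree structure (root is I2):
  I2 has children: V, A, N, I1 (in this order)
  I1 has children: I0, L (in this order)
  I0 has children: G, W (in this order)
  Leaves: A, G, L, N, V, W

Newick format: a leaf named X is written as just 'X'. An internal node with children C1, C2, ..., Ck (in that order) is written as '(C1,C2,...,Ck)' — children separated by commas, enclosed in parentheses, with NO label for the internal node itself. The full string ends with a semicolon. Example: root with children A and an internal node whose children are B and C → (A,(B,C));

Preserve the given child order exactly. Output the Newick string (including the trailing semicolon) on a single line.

internal I2 with children ['V', 'A', 'N', 'I1']
  leaf 'V' → 'V'
  leaf 'A' → 'A'
  leaf 'N' → 'N'
  internal I1 with children ['I0', 'L']
    internal I0 with children ['G', 'W']
      leaf 'G' → 'G'
      leaf 'W' → 'W'
    → '(G,W)'
    leaf 'L' → 'L'
  → '((G,W),L)'
→ '(V,A,N,((G,W),L))'
Final: (V,A,N,((G,W),L));

Answer: (V,A,N,((G,W),L));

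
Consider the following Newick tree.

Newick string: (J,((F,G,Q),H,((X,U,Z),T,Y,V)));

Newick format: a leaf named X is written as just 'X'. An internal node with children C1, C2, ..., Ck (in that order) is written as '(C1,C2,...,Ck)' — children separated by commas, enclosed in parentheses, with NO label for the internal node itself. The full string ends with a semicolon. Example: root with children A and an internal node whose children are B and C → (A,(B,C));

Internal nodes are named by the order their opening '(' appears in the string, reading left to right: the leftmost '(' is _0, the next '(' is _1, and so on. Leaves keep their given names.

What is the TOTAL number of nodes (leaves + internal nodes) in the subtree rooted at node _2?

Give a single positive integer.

Answer: 4

Derivation:
Newick: (J,((F,G,Q),H,((X,U,Z),T,Y,V)));
Locate _2: it is the '(' at position 4 (the 3rd '(' reading left to right).
Query: subtree rooted at _2
_2: subtree_size = 1 + 3
  F: subtree_size = 1 + 0
  G: subtree_size = 1 + 0
  Q: subtree_size = 1 + 0
Total subtree size of _2: 4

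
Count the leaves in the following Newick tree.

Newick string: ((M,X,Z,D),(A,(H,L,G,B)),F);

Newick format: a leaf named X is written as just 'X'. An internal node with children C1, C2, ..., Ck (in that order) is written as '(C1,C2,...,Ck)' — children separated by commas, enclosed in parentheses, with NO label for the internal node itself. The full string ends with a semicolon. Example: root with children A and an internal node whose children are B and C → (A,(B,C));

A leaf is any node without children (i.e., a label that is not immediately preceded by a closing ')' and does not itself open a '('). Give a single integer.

Answer: 10

Derivation:
Newick: ((M,X,Z,D),(A,(H,L,G,B)),F);
Scan left-to-right; a leaf is any maximal label run not followed by '(':
  pos 2: leaf 'M' → count = 1
  pos 4: leaf 'X' → count = 2
  pos 6: leaf 'Z' → count = 3
  pos 8: leaf 'D' → count = 4
  pos 12: leaf 'A' → count = 5
  pos 15: leaf 'H' → count = 6
  pos 17: leaf 'L' → count = 7
  pos 19: leaf 'G' → count = 8
  pos 21: leaf 'B' → count = 9
  pos 25: leaf 'F' → count = 10
Total leaves: 10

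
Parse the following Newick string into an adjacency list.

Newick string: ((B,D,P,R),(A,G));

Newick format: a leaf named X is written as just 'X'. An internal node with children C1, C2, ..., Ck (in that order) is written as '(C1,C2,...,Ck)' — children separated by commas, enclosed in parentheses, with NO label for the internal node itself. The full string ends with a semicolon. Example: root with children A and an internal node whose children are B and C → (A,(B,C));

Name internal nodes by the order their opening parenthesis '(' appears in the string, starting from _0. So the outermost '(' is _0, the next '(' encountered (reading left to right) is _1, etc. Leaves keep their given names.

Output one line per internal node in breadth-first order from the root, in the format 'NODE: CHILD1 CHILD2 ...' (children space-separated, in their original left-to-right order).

Answer: _0: _1 _2
_1: B D P R
_2: A G

Derivation:
Input: ((B,D,P,R),(A,G));
Scanning left-to-right, naming '(' by encounter order:
  pos 0: '(' -> open internal node _0 (depth 1)
  pos 1: '(' -> open internal node _1 (depth 2)
  pos 9: ')' -> close internal node _1 (now at depth 1)
  pos 11: '(' -> open internal node _2 (depth 2)
  pos 15: ')' -> close internal node _2 (now at depth 1)
  pos 16: ')' -> close internal node _0 (now at depth 0)
Total internal nodes: 3
BFS adjacency from root:
  _0: _1 _2
  _1: B D P R
  _2: A G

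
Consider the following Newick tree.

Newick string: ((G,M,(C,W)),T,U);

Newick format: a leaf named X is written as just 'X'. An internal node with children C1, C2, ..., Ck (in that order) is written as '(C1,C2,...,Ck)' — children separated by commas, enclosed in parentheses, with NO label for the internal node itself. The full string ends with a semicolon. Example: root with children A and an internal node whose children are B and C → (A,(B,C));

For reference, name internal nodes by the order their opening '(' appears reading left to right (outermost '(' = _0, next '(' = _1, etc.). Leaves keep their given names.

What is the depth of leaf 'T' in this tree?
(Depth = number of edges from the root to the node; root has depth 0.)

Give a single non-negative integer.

Newick: ((G,M,(C,W)),T,U);
Naming internals by '(' encounter order: outermost '(' = _0, next = _1, ...
Query node: T
Path from root: _0 -> T
Depth of T: 1 (number of edges from root)

Answer: 1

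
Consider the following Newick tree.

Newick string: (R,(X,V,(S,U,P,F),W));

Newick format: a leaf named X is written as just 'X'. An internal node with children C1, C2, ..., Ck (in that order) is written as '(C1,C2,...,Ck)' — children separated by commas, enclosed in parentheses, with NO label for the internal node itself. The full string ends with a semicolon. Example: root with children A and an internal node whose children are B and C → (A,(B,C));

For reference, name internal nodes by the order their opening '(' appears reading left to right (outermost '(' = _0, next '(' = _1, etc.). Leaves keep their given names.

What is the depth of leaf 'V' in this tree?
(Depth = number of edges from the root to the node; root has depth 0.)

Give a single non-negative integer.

Newick: (R,(X,V,(S,U,P,F),W));
Naming internals by '(' encounter order: outermost '(' = _0, next = _1, ...
Query node: V
Path from root: _0 -> _1 -> V
Depth of V: 2 (number of edges from root)

Answer: 2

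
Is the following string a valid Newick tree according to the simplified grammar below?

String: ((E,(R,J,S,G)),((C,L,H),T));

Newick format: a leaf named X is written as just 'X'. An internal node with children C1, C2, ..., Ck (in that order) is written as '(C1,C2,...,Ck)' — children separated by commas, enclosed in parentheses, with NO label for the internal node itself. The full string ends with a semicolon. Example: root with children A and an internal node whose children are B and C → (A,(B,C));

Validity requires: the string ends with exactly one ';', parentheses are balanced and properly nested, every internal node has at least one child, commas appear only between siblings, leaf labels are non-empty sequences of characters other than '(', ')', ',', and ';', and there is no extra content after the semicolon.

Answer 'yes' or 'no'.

Input: ((E,(R,J,S,G)),((C,L,H),T));
Paren balance: 5 '(' vs 5 ')' OK
Ends with single ';': True
Full parse: OK
Valid: True

Answer: yes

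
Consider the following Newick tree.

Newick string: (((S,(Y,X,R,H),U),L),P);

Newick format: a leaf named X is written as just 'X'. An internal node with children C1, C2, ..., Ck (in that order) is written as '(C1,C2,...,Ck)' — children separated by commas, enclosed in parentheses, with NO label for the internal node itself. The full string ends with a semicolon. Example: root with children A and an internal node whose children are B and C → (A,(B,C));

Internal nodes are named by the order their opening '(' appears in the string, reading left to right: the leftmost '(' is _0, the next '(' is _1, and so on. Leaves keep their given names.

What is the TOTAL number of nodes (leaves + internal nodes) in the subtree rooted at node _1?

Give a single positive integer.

Answer: 10

Derivation:
Newick: (((S,(Y,X,R,H),U),L),P);
Locate _1: it is the '(' at position 1 (the 2nd '(' reading left to right).
Query: subtree rooted at _1
_1: subtree_size = 1 + 9
  _2: subtree_size = 1 + 7
    S: subtree_size = 1 + 0
    _3: subtree_size = 1 + 4
      Y: subtree_size = 1 + 0
      X: subtree_size = 1 + 0
      R: subtree_size = 1 + 0
      H: subtree_size = 1 + 0
    U: subtree_size = 1 + 0
  L: subtree_size = 1 + 0
Total subtree size of _1: 10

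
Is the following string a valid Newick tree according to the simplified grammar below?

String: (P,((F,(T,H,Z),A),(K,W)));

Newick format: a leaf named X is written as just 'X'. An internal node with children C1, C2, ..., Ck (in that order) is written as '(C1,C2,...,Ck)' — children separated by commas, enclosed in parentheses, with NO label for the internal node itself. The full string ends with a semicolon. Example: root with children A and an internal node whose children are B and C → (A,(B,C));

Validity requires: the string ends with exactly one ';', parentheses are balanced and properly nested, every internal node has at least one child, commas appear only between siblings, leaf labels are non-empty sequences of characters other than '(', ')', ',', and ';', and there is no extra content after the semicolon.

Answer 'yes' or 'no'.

Answer: yes

Derivation:
Input: (P,((F,(T,H,Z),A),(K,W)));
Paren balance: 5 '(' vs 5 ')' OK
Ends with single ';': True
Full parse: OK
Valid: True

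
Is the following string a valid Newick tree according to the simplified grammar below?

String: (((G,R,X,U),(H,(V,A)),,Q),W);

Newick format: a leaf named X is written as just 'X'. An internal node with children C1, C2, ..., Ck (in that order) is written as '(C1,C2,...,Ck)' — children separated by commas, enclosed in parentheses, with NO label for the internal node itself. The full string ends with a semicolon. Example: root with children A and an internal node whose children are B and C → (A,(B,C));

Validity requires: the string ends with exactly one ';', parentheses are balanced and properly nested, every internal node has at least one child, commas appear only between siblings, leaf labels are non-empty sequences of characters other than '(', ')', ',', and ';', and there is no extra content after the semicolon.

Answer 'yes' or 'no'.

Input: (((G,R,X,U),(H,(V,A)),,Q),W);
Paren balance: 5 '(' vs 5 ')' OK
Ends with single ';': True
Full parse: FAILS (empty leaf label at pos 22)
Valid: False

Answer: no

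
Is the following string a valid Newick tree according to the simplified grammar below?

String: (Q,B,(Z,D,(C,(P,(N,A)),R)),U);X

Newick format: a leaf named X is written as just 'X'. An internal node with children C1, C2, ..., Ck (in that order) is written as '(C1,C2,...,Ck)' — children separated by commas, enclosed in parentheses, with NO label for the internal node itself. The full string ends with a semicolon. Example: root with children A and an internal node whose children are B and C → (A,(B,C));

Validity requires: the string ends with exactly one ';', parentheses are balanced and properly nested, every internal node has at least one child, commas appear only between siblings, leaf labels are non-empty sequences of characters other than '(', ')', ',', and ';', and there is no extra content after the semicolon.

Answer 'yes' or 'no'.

Input: (Q,B,(Z,D,(C,(P,(N,A)),R)),U);X
Paren balance: 5 '(' vs 5 ')' OK
Ends with single ';': False
Full parse: FAILS (must end with ;)
Valid: False

Answer: no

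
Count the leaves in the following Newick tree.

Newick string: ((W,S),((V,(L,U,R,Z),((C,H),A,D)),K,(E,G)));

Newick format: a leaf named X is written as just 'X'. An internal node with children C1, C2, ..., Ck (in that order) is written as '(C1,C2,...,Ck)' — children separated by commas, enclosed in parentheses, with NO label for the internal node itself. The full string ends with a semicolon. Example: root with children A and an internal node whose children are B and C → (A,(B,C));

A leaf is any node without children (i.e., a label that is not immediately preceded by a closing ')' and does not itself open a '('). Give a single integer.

Newick: ((W,S),((V,(L,U,R,Z),((C,H),A,D)),K,(E,G)));
Scan left-to-right; a leaf is any maximal label run not followed by '(':
  pos 2: leaf 'W' → count = 1
  pos 4: leaf 'S' → count = 2
  pos 9: leaf 'V' → count = 3
  pos 12: leaf 'L' → count = 4
  pos 14: leaf 'U' → count = 5
  pos 16: leaf 'R' → count = 6
  pos 18: leaf 'Z' → count = 7
  pos 23: leaf 'C' → count = 8
  pos 25: leaf 'H' → count = 9
  pos 28: leaf 'A' → count = 10
  pos 30: leaf 'D' → count = 11
  pos 34: leaf 'K' → count = 12
  pos 37: leaf 'E' → count = 13
  pos 39: leaf 'G' → count = 14
Total leaves: 14

Answer: 14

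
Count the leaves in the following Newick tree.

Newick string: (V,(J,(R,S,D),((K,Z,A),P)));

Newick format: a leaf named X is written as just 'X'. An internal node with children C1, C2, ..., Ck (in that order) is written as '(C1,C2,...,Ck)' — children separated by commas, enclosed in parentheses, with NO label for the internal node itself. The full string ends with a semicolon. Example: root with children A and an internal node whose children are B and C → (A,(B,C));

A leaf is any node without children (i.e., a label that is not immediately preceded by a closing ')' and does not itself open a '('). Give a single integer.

Answer: 9

Derivation:
Newick: (V,(J,(R,S,D),((K,Z,A),P)));
Scan left-to-right; a leaf is any maximal label run not followed by '(':
  pos 1: leaf 'V' → count = 1
  pos 4: leaf 'J' → count = 2
  pos 7: leaf 'R' → count = 3
  pos 9: leaf 'S' → count = 4
  pos 11: leaf 'D' → count = 5
  pos 16: leaf 'K' → count = 6
  pos 18: leaf 'Z' → count = 7
  pos 20: leaf 'A' → count = 8
  pos 23: leaf 'P' → count = 9
Total leaves: 9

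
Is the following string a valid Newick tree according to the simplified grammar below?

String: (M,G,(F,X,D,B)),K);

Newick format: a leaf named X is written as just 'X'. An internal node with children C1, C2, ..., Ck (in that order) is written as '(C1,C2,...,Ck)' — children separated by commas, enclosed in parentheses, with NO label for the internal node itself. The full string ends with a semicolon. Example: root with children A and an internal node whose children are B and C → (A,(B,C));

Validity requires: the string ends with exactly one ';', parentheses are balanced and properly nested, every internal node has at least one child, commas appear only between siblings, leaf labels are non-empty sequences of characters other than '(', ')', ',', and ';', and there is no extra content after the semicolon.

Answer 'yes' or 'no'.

Input: (M,G,(F,X,D,B)),K);
Paren balance: 2 '(' vs 3 ')' MISMATCH
Ends with single ';': True
Full parse: FAILS (extra content after tree at pos 15)
Valid: False

Answer: no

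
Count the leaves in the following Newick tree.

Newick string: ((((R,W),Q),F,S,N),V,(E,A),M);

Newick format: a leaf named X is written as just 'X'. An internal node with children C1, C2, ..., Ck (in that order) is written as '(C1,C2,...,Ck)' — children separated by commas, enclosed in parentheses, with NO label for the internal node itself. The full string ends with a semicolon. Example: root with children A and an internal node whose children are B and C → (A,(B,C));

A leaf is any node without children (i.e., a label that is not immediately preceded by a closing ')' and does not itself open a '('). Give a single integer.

Newick: ((((R,W),Q),F,S,N),V,(E,A),M);
Scan left-to-right; a leaf is any maximal label run not followed by '(':
  pos 4: leaf 'R' → count = 1
  pos 6: leaf 'W' → count = 2
  pos 9: leaf 'Q' → count = 3
  pos 12: leaf 'F' → count = 4
  pos 14: leaf 'S' → count = 5
  pos 16: leaf 'N' → count = 6
  pos 19: leaf 'V' → count = 7
  pos 22: leaf 'E' → count = 8
  pos 24: leaf 'A' → count = 9
  pos 27: leaf 'M' → count = 10
Total leaves: 10

Answer: 10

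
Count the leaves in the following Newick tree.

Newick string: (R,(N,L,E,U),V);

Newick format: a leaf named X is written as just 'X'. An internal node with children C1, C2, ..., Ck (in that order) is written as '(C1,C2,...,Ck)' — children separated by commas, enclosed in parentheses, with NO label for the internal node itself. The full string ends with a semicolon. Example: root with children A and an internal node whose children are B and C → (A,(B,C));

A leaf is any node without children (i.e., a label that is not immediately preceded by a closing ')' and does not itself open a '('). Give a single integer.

Newick: (R,(N,L,E,U),V);
Scan left-to-right; a leaf is any maximal label run not followed by '(':
  pos 1: leaf 'R' → count = 1
  pos 4: leaf 'N' → count = 2
  pos 6: leaf 'L' → count = 3
  pos 8: leaf 'E' → count = 4
  pos 10: leaf 'U' → count = 5
  pos 13: leaf 'V' → count = 6
Total leaves: 6

Answer: 6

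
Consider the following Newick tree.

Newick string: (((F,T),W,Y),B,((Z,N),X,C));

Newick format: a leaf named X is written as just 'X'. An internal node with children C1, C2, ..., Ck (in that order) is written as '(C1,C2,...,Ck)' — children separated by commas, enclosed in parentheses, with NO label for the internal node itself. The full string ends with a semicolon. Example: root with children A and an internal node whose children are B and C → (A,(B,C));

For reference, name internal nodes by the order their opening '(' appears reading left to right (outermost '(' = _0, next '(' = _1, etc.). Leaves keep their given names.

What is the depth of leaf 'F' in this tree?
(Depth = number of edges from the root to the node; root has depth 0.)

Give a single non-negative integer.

Newick: (((F,T),W,Y),B,((Z,N),X,C));
Naming internals by '(' encounter order: outermost '(' = _0, next = _1, ...
Query node: F
Path from root: _0 -> _1 -> _2 -> F
Depth of F: 3 (number of edges from root)

Answer: 3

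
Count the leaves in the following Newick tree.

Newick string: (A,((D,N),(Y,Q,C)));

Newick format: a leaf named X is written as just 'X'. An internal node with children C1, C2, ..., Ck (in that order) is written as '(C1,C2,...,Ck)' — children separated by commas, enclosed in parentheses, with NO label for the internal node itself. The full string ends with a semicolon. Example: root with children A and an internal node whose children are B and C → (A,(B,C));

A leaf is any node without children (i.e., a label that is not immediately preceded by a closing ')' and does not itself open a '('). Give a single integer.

Answer: 6

Derivation:
Newick: (A,((D,N),(Y,Q,C)));
Scan left-to-right; a leaf is any maximal label run not followed by '(':
  pos 1: leaf 'A' → count = 1
  pos 5: leaf 'D' → count = 2
  pos 7: leaf 'N' → count = 3
  pos 11: leaf 'Y' → count = 4
  pos 13: leaf 'Q' → count = 5
  pos 15: leaf 'C' → count = 6
Total leaves: 6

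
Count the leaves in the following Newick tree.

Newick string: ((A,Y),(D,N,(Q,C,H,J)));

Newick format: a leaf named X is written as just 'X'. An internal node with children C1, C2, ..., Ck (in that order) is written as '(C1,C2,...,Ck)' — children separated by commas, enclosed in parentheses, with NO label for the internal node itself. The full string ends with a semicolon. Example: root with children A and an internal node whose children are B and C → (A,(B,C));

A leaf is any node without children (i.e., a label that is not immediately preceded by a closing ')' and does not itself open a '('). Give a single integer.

Newick: ((A,Y),(D,N,(Q,C,H,J)));
Scan left-to-right; a leaf is any maximal label run not followed by '(':
  pos 2: leaf 'A' → count = 1
  pos 4: leaf 'Y' → count = 2
  pos 8: leaf 'D' → count = 3
  pos 10: leaf 'N' → count = 4
  pos 13: leaf 'Q' → count = 5
  pos 15: leaf 'C' → count = 6
  pos 17: leaf 'H' → count = 7
  pos 19: leaf 'J' → count = 8
Total leaves: 8

Answer: 8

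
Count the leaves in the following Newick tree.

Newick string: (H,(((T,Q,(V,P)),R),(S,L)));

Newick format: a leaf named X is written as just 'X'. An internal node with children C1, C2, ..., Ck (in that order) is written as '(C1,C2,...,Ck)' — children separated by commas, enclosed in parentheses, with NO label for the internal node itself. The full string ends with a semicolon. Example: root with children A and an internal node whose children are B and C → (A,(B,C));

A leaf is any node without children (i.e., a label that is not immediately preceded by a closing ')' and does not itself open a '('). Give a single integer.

Newick: (H,(((T,Q,(V,P)),R),(S,L)));
Scan left-to-right; a leaf is any maximal label run not followed by '(':
  pos 1: leaf 'H' → count = 1
  pos 6: leaf 'T' → count = 2
  pos 8: leaf 'Q' → count = 3
  pos 11: leaf 'V' → count = 4
  pos 13: leaf 'P' → count = 5
  pos 17: leaf 'R' → count = 6
  pos 21: leaf 'S' → count = 7
  pos 23: leaf 'L' → count = 8
Total leaves: 8

Answer: 8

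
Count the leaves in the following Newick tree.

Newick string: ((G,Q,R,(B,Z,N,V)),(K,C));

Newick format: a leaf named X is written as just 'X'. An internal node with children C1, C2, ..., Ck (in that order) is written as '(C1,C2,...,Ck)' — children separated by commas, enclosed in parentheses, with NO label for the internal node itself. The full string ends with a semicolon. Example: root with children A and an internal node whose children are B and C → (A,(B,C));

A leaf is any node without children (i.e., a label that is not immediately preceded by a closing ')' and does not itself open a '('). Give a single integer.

Newick: ((G,Q,R,(B,Z,N,V)),(K,C));
Scan left-to-right; a leaf is any maximal label run not followed by '(':
  pos 2: leaf 'G' → count = 1
  pos 4: leaf 'Q' → count = 2
  pos 6: leaf 'R' → count = 3
  pos 9: leaf 'B' → count = 4
  pos 11: leaf 'Z' → count = 5
  pos 13: leaf 'N' → count = 6
  pos 15: leaf 'V' → count = 7
  pos 20: leaf 'K' → count = 8
  pos 22: leaf 'C' → count = 9
Total leaves: 9

Answer: 9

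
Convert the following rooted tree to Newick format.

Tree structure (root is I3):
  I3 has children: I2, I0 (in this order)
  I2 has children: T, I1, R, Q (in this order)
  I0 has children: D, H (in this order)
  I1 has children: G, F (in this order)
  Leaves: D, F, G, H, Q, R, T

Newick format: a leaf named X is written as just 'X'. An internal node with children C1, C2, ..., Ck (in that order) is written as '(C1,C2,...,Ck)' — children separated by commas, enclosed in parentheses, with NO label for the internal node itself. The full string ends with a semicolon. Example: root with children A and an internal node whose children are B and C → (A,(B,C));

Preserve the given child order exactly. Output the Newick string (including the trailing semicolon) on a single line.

internal I3 with children ['I2', 'I0']
  internal I2 with children ['T', 'I1', 'R', 'Q']
    leaf 'T' → 'T'
    internal I1 with children ['G', 'F']
      leaf 'G' → 'G'
      leaf 'F' → 'F'
    → '(G,F)'
    leaf 'R' → 'R'
    leaf 'Q' → 'Q'
  → '(T,(G,F),R,Q)'
  internal I0 with children ['D', 'H']
    leaf 'D' → 'D'
    leaf 'H' → 'H'
  → '(D,H)'
→ '((T,(G,F),R,Q),(D,H))'
Final: ((T,(G,F),R,Q),(D,H));

Answer: ((T,(G,F),R,Q),(D,H));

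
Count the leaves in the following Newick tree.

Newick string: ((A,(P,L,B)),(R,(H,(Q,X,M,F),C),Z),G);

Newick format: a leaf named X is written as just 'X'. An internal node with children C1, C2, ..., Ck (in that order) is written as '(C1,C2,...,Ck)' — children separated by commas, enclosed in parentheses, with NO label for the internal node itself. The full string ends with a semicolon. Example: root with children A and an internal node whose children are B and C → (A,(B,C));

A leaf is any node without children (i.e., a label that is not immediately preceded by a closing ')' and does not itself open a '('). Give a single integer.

Answer: 13

Derivation:
Newick: ((A,(P,L,B)),(R,(H,(Q,X,M,F),C),Z),G);
Scan left-to-right; a leaf is any maximal label run not followed by '(':
  pos 2: leaf 'A' → count = 1
  pos 5: leaf 'P' → count = 2
  pos 7: leaf 'L' → count = 3
  pos 9: leaf 'B' → count = 4
  pos 14: leaf 'R' → count = 5
  pos 17: leaf 'H' → count = 6
  pos 20: leaf 'Q' → count = 7
  pos 22: leaf 'X' → count = 8
  pos 24: leaf 'M' → count = 9
  pos 26: leaf 'F' → count = 10
  pos 29: leaf 'C' → count = 11
  pos 32: leaf 'Z' → count = 12
  pos 35: leaf 'G' → count = 13
Total leaves: 13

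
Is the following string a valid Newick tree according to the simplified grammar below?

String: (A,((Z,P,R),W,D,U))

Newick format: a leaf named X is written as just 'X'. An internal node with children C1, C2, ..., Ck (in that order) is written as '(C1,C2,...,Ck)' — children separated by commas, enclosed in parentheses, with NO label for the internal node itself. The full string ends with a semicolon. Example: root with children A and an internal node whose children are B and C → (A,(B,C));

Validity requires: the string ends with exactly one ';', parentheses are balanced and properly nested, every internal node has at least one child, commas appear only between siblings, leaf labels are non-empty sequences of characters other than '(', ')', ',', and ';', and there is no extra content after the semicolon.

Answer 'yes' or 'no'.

Input: (A,((Z,P,R),W,D,U))
Paren balance: 3 '(' vs 3 ')' OK
Ends with single ';': False
Full parse: FAILS (must end with ;)
Valid: False

Answer: no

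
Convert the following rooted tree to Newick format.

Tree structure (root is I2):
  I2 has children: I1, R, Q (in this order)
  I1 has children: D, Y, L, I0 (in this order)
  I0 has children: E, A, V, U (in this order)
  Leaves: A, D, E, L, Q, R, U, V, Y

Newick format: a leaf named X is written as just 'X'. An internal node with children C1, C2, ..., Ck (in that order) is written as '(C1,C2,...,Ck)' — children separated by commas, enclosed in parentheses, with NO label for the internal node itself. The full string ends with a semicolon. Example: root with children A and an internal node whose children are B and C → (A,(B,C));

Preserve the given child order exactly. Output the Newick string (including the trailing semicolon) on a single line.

internal I2 with children ['I1', 'R', 'Q']
  internal I1 with children ['D', 'Y', 'L', 'I0']
    leaf 'D' → 'D'
    leaf 'Y' → 'Y'
    leaf 'L' → 'L'
    internal I0 with children ['E', 'A', 'V', 'U']
      leaf 'E' → 'E'
      leaf 'A' → 'A'
      leaf 'V' → 'V'
      leaf 'U' → 'U'
    → '(E,A,V,U)'
  → '(D,Y,L,(E,A,V,U))'
  leaf 'R' → 'R'
  leaf 'Q' → 'Q'
→ '((D,Y,L,(E,A,V,U)),R,Q)'
Final: ((D,Y,L,(E,A,V,U)),R,Q);

Answer: ((D,Y,L,(E,A,V,U)),R,Q);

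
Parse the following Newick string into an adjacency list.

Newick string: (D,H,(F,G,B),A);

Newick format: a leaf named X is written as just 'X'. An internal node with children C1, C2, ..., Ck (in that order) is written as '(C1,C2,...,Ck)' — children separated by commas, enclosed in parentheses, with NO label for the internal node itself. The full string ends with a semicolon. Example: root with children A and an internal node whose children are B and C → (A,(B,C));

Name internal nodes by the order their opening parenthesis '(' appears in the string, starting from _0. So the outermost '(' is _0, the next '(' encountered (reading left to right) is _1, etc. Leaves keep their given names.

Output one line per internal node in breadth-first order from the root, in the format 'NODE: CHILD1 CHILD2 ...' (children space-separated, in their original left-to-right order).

Answer: _0: D H _1 A
_1: F G B

Derivation:
Input: (D,H,(F,G,B),A);
Scanning left-to-right, naming '(' by encounter order:
  pos 0: '(' -> open internal node _0 (depth 1)
  pos 5: '(' -> open internal node _1 (depth 2)
  pos 11: ')' -> close internal node _1 (now at depth 1)
  pos 14: ')' -> close internal node _0 (now at depth 0)
Total internal nodes: 2
BFS adjacency from root:
  _0: D H _1 A
  _1: F G B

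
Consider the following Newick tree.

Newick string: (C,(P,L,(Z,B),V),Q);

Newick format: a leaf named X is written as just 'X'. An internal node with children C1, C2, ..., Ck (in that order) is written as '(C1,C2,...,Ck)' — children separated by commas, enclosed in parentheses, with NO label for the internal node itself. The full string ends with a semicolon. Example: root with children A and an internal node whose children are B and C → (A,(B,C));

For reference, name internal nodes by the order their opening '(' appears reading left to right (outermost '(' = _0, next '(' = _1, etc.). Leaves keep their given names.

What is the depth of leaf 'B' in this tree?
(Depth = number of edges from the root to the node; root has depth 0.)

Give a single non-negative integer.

Newick: (C,(P,L,(Z,B),V),Q);
Naming internals by '(' encounter order: outermost '(' = _0, next = _1, ...
Query node: B
Path from root: _0 -> _1 -> _2 -> B
Depth of B: 3 (number of edges from root)

Answer: 3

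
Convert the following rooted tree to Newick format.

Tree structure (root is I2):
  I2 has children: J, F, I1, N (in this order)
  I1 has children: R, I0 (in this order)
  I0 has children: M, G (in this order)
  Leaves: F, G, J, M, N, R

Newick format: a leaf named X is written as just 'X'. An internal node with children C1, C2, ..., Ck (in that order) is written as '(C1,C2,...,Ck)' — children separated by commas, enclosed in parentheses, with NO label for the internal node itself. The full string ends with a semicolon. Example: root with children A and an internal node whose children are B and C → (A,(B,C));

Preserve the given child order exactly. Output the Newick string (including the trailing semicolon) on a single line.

Answer: (J,F,(R,(M,G)),N);

Derivation:
internal I2 with children ['J', 'F', 'I1', 'N']
  leaf 'J' → 'J'
  leaf 'F' → 'F'
  internal I1 with children ['R', 'I0']
    leaf 'R' → 'R'
    internal I0 with children ['M', 'G']
      leaf 'M' → 'M'
      leaf 'G' → 'G'
    → '(M,G)'
  → '(R,(M,G))'
  leaf 'N' → 'N'
→ '(J,F,(R,(M,G)),N)'
Final: (J,F,(R,(M,G)),N);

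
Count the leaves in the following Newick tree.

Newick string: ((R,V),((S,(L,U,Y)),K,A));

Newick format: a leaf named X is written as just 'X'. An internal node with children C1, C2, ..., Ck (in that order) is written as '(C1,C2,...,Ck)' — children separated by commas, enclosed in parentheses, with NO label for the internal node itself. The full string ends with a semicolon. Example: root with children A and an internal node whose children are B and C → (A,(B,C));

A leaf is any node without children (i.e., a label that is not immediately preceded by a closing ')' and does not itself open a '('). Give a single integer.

Answer: 8

Derivation:
Newick: ((R,V),((S,(L,U,Y)),K,A));
Scan left-to-right; a leaf is any maximal label run not followed by '(':
  pos 2: leaf 'R' → count = 1
  pos 4: leaf 'V' → count = 2
  pos 9: leaf 'S' → count = 3
  pos 12: leaf 'L' → count = 4
  pos 14: leaf 'U' → count = 5
  pos 16: leaf 'Y' → count = 6
  pos 20: leaf 'K' → count = 7
  pos 22: leaf 'A' → count = 8
Total leaves: 8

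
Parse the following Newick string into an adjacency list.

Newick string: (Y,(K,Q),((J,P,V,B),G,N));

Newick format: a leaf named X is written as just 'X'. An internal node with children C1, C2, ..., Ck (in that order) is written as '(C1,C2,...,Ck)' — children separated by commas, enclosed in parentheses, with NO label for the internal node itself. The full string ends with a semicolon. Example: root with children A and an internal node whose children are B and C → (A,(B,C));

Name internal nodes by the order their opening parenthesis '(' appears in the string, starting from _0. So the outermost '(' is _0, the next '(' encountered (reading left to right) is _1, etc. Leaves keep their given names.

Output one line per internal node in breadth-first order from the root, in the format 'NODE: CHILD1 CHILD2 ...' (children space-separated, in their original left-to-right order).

Answer: _0: Y _1 _2
_1: K Q
_2: _3 G N
_3: J P V B

Derivation:
Input: (Y,(K,Q),((J,P,V,B),G,N));
Scanning left-to-right, naming '(' by encounter order:
  pos 0: '(' -> open internal node _0 (depth 1)
  pos 3: '(' -> open internal node _1 (depth 2)
  pos 7: ')' -> close internal node _1 (now at depth 1)
  pos 9: '(' -> open internal node _2 (depth 2)
  pos 10: '(' -> open internal node _3 (depth 3)
  pos 18: ')' -> close internal node _3 (now at depth 2)
  pos 23: ')' -> close internal node _2 (now at depth 1)
  pos 24: ')' -> close internal node _0 (now at depth 0)
Total internal nodes: 4
BFS adjacency from root:
  _0: Y _1 _2
  _1: K Q
  _2: _3 G N
  _3: J P V B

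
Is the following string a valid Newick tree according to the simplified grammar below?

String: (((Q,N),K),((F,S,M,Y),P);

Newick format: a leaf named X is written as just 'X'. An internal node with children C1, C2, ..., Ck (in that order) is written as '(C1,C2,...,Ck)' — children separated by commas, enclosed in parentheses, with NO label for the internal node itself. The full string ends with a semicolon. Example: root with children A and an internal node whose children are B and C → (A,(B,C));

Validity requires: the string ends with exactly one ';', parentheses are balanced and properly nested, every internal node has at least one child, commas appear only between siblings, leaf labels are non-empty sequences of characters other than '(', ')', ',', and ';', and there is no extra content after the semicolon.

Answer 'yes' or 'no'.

Input: (((Q,N),K),((F,S,M,Y),P);
Paren balance: 5 '(' vs 4 ')' MISMATCH
Ends with single ';': True
Full parse: FAILS (expected , or ) at pos 24)
Valid: False

Answer: no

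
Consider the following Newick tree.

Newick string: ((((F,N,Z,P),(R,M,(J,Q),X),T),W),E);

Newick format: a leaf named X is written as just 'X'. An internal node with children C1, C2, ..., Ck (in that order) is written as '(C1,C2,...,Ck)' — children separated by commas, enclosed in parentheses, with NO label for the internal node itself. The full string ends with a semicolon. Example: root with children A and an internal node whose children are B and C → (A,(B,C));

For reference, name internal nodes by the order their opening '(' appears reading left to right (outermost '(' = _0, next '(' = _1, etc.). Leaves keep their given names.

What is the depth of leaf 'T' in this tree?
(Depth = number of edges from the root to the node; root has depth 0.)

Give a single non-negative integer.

Newick: ((((F,N,Z,P),(R,M,(J,Q),X),T),W),E);
Naming internals by '(' encounter order: outermost '(' = _0, next = _1, ...
Query node: T
Path from root: _0 -> _1 -> _2 -> T
Depth of T: 3 (number of edges from root)

Answer: 3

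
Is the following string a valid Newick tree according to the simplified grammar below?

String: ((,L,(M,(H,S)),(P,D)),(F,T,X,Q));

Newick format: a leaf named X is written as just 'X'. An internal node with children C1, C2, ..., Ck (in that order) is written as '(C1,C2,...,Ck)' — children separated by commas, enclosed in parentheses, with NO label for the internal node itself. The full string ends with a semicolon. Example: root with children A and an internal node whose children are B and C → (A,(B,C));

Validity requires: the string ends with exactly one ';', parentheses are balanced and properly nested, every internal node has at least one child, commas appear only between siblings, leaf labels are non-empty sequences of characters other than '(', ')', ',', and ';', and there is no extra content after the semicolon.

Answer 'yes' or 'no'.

Input: ((,L,(M,(H,S)),(P,D)),(F,T,X,Q));
Paren balance: 6 '(' vs 6 ')' OK
Ends with single ';': True
Full parse: FAILS (empty leaf label at pos 2)
Valid: False

Answer: no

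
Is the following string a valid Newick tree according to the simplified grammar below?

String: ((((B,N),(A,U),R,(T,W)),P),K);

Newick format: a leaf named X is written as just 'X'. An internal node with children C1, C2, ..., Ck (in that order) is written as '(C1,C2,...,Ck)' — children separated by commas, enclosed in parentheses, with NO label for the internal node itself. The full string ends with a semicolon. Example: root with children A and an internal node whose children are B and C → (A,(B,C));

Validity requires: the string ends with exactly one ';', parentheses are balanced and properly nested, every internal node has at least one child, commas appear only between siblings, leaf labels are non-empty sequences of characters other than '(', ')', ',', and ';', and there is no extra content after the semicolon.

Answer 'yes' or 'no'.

Input: ((((B,N),(A,U),R,(T,W)),P),K);
Paren balance: 6 '(' vs 6 ')' OK
Ends with single ';': True
Full parse: OK
Valid: True

Answer: yes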